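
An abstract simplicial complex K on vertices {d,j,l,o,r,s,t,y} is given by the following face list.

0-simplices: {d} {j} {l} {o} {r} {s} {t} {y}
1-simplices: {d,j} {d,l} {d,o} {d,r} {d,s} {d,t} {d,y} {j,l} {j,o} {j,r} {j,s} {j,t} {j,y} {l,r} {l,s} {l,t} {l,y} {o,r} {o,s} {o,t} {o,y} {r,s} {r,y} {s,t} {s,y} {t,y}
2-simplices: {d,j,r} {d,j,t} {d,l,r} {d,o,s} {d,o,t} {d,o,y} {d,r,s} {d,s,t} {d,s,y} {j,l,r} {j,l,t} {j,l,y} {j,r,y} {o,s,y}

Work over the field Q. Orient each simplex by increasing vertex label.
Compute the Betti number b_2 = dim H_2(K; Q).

n_0=8 n_1=26 n_2=14  [Q]
∂1: piv[dj,dl,do,dr,ds,dt,dy] rk=7  ker:jl,jo,jr,js,jt,jy,lr,ls,lt,ly,or,os,ot,oy,rs,ry,st,sy,ty
∂2: piv[djr,djt,dlr,dos,dot,doy,drs,dst,dsy,jlr,jlt,jly,jry] rk=13  ker:osy
b_2=(14−13)−0=1

b_2=1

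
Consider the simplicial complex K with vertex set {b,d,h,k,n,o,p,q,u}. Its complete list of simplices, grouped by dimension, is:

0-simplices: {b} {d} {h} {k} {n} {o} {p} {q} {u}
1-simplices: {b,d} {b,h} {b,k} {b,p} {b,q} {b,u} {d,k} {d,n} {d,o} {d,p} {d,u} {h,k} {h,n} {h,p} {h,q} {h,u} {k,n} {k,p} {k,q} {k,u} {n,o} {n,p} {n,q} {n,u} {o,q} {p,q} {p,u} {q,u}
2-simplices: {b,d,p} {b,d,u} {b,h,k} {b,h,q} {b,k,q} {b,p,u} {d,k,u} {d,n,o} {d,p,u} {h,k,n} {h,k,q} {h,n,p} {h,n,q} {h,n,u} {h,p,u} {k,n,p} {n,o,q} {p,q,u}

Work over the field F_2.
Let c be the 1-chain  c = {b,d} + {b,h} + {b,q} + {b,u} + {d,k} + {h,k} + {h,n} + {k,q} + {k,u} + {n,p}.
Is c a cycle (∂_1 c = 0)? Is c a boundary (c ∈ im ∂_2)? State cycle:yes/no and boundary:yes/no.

cycle:no boundary:no

n_0=9 n_1=28 n_2=18  [Z2]
∂1: piv[bd,bh,bk,bp,bq,bu,dn,do] rk=8  ker:dk,dp,du,hk,hn,hp,hq,hu,kn,kp,kq,ku,no,np,nq,nu,oq,pq,pu,qu
∂2: piv[bdp,bdu,bhk,bhq,bkq,bpu,dku,dno,hkn,hnp,hnq,hnu,hpu,knp,noq,pqu] rk=16  ker:dpu,hkq
∂1c = {h} + {p}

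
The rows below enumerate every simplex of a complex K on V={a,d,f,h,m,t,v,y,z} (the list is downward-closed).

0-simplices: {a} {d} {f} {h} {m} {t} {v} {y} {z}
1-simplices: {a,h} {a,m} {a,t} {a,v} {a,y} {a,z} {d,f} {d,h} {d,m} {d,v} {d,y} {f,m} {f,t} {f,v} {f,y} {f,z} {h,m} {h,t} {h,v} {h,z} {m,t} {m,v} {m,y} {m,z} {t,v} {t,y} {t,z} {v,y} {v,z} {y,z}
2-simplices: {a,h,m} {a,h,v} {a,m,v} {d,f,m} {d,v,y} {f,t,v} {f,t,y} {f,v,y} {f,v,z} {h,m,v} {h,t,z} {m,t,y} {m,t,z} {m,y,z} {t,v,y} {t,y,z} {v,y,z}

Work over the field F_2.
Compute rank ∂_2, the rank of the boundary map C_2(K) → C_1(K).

n_0=9 n_1=30 n_2=17  [Z2]
∂1: piv[ah,am,at,av,ay,az,df,dh] rk=8  ker:dm,dv,dy,fm,ft,fv,fy,fz,hm,ht,hv,hz,mt,mv,my,mz,tv,ty,tz,vy,vz,yz
∂2: piv[ahm,ahv,amv,dfm,dvy,ftv,fty,fvy,fvz,htz,mty,mtz,myz,vyz] rk=14  ker:hmv,tvy,tyz
rk∂_2=14

rank∂_2=14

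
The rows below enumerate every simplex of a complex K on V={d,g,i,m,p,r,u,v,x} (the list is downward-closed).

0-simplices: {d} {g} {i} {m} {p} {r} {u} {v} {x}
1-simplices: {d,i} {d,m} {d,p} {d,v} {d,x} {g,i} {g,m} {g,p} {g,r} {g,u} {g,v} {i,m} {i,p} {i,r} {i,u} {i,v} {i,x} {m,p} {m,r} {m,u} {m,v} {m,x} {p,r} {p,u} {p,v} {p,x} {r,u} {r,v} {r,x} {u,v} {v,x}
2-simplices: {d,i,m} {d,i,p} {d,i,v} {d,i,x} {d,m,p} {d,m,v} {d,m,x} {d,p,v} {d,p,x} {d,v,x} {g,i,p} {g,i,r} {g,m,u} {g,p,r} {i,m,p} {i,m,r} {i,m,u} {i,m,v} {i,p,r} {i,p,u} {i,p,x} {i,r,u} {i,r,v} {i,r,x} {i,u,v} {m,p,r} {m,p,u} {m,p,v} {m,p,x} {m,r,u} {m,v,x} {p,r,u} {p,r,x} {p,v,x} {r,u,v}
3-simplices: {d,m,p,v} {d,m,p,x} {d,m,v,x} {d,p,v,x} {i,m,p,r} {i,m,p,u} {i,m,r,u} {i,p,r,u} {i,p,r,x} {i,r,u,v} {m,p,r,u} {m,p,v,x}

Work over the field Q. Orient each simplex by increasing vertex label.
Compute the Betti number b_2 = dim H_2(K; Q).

n_0=9 n_1=31 n_2=35 n_3=12  [Q]
∂1: piv[di,dm,dp,dv,dx,gi,gr,gu] rk=8  ker:gm,gp,gv,im,ip,ir,iu,iv,ix,mp,mr,mu,mv,mx,pr,pu,pv,px,ru,rv,rx,uv,vx
∂2: piv[dim,dip,div,dix,dmp,dmv,dmx,dpv,dpx,dvx,gip,gir,gmu,gpr,imr,imu,ipu,iru,irv,irx,iuv] rk=21  ker:imp,imv,ipr,ipx,mpr,mpu,mpv,mpx,mru,mvx,pru,prx,pvx,ruv
∂3: piv[dmpv,dmpx,dmvx,dpvx,impr,impu,imru,ipru,iprx,iruv] rk=10  ker:mpru,mpvx
b_2=(35−21)−10=4

b_2=4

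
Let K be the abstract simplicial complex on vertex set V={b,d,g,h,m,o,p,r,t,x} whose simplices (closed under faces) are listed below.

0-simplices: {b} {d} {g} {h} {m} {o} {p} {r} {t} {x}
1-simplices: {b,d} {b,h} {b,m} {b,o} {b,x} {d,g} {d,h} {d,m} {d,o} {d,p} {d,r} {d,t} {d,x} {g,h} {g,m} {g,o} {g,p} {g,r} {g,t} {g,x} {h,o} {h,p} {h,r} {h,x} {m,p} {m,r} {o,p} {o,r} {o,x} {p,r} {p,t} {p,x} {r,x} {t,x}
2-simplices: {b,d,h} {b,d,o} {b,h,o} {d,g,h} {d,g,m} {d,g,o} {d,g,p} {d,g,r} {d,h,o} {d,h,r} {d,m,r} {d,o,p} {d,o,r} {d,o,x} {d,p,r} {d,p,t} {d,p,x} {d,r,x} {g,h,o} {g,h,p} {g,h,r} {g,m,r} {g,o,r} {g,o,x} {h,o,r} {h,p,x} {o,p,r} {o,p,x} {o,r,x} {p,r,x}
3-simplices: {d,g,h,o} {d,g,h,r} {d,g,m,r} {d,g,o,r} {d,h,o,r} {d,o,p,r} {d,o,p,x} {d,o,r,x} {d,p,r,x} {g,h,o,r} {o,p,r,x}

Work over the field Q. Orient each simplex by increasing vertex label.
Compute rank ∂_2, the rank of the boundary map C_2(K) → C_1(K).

n_0=10 n_1=34 n_2=30 n_3=11  [Q]
∂1: piv[bd,bh,bm,bo,bx,dg,dp,dr,dt] rk=9  ker:dh,dm,do,dx,gh,gm,go,gp,gr,gt,gx,ho,hp,hr,hx,mp,mr,op,or,ox,pr,pt,px,rx,tx
∂2: piv[bdh,bdo,bho,dgh,dgm,dgo,dgp,dgr,dhr,dmr,dop,dor,dox,dpr,dpt,dpx,drx,ghp,gox,hpx] rk=20  ker:dho,gho,ghr,gmr,gor,hor,opr,opx,orx,prx
∂3: piv[dgho,dghr,dgmr,dgor,dhor,dopr,dopx,dorx,dprx] rk=9  ker:ghor,oprx
rk∂_2=20

rank∂_2=20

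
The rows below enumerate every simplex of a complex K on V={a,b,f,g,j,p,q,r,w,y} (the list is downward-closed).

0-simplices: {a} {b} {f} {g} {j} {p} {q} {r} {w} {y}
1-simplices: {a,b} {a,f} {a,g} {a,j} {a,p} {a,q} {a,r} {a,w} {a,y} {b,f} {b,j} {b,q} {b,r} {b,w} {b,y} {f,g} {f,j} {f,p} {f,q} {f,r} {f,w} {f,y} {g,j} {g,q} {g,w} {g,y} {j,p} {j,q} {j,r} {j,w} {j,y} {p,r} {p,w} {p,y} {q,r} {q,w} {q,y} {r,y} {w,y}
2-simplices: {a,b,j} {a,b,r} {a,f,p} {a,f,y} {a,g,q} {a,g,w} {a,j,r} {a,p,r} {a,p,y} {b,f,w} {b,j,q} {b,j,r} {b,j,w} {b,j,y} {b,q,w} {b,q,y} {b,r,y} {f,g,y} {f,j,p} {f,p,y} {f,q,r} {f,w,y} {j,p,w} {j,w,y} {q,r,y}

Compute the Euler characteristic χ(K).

n_0=10 n_1=39 n_2=25
χ=+10−39+25=-4

χ(K)=-4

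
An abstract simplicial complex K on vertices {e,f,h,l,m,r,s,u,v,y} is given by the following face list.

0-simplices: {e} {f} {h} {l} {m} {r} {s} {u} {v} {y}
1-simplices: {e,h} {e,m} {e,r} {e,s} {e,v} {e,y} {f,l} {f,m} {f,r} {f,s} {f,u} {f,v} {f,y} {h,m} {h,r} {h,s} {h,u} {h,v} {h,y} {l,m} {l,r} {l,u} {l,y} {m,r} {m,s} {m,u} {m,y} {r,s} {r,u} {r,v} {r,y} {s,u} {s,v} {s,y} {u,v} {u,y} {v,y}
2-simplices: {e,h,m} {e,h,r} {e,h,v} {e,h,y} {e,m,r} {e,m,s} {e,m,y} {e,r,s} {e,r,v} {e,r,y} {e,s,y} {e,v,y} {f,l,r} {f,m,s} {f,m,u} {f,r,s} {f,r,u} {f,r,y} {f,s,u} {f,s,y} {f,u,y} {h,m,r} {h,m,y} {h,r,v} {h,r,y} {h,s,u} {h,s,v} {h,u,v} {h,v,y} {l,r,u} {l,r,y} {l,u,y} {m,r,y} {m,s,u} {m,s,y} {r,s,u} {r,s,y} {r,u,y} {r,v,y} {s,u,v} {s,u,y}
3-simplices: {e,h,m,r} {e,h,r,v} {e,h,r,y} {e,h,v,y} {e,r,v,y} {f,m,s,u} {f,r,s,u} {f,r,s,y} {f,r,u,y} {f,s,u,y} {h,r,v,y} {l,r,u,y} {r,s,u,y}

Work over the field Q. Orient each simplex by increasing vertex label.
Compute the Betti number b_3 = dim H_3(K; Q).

b_3=2

n_0=10 n_1=37 n_2=41 n_3=13  [Q]
∂1: piv[eh,em,er,es,ev,ey,fl,fm,fu] rk=9  ker:fr,fs,fv,fy,hm,hr,hs,hu,hv,hy,lm,lr,lu,ly,mr,ms,mu,my,rs,ru,rv,ry,su,sv,sy,uv,uy,vy
∂2: piv[ehm,ehr,ehv,ehy,emr,ems,emy,ers,erv,ery,esy,evy,flr,fms,fmu,frs,fru,fry,fsu,fuy,hsu,hsv,huv,lru,lry] rk=25  ker:fsy,hmr,hmy,hrv,hry,hvy,luy,mry,msu,msy,rsu,rsy,ruy,rvy,suv,suy
∂3: piv[ehmr,ehrv,ehry,ehvy,ervy,fmsu,frsu,frsy,fruy,fsuy,lruy] rk=11  ker:hrvy,rsuy
b_3=(13−11)−0=2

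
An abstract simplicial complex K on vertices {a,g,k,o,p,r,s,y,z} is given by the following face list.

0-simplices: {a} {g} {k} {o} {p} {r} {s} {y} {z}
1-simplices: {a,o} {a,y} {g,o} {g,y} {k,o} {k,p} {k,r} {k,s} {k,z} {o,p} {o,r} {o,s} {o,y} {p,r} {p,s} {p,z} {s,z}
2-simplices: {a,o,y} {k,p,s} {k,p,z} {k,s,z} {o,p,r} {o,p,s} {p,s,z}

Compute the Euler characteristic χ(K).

n_0=9 n_1=17 n_2=7
χ=+9−17+7=-1

χ(K)=-1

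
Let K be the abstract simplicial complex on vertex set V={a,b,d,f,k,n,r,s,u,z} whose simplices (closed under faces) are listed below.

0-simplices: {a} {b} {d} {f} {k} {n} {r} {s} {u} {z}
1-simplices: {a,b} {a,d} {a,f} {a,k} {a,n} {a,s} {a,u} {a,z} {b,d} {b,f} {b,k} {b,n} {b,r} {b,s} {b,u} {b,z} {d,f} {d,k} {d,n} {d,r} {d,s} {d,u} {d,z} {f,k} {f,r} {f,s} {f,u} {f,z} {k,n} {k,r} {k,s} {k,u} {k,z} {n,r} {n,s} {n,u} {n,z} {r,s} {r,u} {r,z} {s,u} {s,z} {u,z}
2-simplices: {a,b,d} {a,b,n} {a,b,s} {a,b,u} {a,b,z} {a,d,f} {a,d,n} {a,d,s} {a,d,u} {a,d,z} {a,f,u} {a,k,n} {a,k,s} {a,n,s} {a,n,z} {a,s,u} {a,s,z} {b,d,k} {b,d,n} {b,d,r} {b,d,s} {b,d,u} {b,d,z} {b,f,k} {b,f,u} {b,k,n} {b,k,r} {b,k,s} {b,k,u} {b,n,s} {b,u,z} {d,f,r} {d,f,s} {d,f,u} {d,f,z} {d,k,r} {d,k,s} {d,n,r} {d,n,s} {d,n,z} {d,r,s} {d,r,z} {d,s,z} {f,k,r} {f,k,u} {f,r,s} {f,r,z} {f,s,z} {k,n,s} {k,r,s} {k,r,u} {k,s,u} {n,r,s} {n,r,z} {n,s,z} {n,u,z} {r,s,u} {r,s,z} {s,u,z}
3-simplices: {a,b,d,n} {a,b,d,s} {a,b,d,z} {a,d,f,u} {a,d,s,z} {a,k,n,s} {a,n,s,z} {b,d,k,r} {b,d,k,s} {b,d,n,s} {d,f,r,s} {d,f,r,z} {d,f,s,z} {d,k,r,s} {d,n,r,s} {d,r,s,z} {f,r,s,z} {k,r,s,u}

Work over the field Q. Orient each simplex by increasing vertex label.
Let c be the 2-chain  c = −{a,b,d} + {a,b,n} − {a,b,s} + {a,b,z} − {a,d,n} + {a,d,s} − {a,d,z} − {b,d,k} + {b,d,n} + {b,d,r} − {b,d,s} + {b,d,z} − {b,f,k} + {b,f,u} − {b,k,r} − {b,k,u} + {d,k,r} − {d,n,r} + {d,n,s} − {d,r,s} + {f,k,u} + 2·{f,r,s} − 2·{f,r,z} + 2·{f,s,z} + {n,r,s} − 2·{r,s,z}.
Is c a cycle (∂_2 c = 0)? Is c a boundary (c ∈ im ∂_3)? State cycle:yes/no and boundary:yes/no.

cycle:yes boundary:no

n_0=10 n_1=43 n_2=59 n_3=18  [Q]
∂1: piv[ab,ad,af,ak,an,as,au,az,br] rk=9  ker:bd,bf,bk,bn,bs,bu,bz,df,dk,dn,dr,ds,du,dz,fk,fr,fs,fu,fz,kn,kr,ks,ku,kz,nr,ns,nu,nz,rs,ru,rz,su,sz,uz
∂2: piv[abd,abn,abs,abu,abz,adf,adn,ads,adu,adz,afu,akn,aks,ans,anz,asu,asz,bdk,bdr,bfk,bfu,bkn,bkr,bku,buz,dfr,dfs,dfz,dnr,drs,drz,kru,nuz] rk=33  ker:bdn,bds,bdu,bdz,bks,bns,dfu,dkr,dks,dns,dnz,dsz,fkr,fku,frs,frz,fsz,kns,krs,ksu,nrs,nrz,nsz,rsu,rsz,suz
∂3: piv[abdn,abds,abdz,adfu,adsz,akns,ansz,bdkr,bdks,bdns,dfrs,dfrz,dfsz,dkrs,dnrs,drsz,krsu] rk=17  ker:frsz
∂2c = 0
c vs im∂3: residual ≠ 0 ⇒ not boundary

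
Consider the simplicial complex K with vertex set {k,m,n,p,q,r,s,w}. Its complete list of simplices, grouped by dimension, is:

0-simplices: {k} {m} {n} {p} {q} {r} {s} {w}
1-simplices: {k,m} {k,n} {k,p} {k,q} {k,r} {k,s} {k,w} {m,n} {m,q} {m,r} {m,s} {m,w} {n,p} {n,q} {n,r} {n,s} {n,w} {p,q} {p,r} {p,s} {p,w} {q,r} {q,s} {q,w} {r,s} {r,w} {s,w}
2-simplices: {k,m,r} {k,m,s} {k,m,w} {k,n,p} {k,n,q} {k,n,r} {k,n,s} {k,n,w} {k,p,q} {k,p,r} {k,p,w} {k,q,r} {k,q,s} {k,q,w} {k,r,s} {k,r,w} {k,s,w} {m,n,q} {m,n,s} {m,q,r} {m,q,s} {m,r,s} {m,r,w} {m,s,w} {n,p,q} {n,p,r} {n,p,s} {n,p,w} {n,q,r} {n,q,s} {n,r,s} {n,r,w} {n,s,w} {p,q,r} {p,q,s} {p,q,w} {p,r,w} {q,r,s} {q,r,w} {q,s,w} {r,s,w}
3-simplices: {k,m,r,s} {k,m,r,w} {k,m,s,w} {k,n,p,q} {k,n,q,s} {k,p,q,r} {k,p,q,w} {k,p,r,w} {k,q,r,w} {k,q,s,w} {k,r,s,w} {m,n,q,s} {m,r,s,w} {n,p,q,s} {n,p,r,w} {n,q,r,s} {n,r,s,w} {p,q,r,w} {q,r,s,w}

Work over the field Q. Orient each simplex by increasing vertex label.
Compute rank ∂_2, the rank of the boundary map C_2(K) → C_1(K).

rank∂_2=20

n_0=8 n_1=27 n_2=41 n_3=19  [Q]
∂1: piv[km,kn,kp,kq,kr,ks,kw] rk=7  ker:mn,mq,mr,ms,mw,np,nq,nr,ns,nw,pq,pr,ps,pw,qr,qs,qw,rs,rw,sw
∂2: piv[kmr,kms,kmw,knp,knq,knr,kns,knw,kpq,kpr,kpw,kqr,kqs,kqw,krs,krw,ksw,mnq,mns,nps] rk=20  ker:mqr,mqs,mrs,mrw,msw,npq,npr,npw,nqr,nqs,nrs,nrw,nsw,pqr,pqs,pqw,prw,qrs,qrw,qsw,rsw
∂3: piv[kmrs,kmrw,kmsw,knpq,knqs,kpqr,kpqw,kprw,kqrw,kqsw,krsw,mnqs,npqs,nprw,nqrs,nrsw,qrsw] rk=17  ker:mrsw,pqrw
rk∂_2=20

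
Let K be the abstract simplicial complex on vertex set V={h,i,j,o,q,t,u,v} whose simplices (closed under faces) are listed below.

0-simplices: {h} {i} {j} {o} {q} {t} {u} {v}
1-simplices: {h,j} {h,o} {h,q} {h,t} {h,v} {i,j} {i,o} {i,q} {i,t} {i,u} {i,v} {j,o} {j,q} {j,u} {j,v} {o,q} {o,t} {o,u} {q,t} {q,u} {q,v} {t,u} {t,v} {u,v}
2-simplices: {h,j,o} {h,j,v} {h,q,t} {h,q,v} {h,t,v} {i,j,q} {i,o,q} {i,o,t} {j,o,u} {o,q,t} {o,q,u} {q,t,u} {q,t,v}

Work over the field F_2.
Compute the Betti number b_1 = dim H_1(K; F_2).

b_1=5

n_0=8 n_1=24 n_2=13  [Z2]
∂1: piv[hj,ho,hq,ht,hv,ij,iu] rk=7  ker:io,iq,it,iv,jo,jq,ju,jv,oq,ot,ou,qt,qu,qv,tu,tv,uv
∂2: piv[hjo,hjv,hqt,hqv,htv,ijq,ioq,iot,jou,oqt,oqu,qtu] rk=12  ker:qtv
b_1=(24−7)−12=5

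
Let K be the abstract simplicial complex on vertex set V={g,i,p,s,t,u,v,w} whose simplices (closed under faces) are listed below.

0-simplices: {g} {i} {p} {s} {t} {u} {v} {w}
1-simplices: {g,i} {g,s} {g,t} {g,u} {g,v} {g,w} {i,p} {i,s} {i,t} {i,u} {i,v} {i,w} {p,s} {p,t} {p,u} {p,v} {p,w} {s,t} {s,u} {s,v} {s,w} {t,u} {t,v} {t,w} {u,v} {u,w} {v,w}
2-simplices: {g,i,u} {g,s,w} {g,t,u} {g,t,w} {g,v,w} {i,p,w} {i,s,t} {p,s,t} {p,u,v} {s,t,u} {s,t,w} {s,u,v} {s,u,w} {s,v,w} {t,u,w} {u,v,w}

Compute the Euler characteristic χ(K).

n_0=8 n_1=27 n_2=16
χ=+8−27+16=-3

χ(K)=-3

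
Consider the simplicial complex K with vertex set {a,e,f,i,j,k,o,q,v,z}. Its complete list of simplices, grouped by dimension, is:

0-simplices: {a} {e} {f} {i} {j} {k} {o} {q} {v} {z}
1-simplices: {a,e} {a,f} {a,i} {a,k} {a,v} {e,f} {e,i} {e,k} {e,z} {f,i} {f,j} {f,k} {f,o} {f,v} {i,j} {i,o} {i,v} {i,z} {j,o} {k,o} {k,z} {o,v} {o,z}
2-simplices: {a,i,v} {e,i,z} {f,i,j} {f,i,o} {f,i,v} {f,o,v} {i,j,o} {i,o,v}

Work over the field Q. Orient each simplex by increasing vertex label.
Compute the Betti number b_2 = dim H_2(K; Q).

b_2=1

n_0=10 n_1=23 n_2=8  [Q]
∂1: piv[ae,af,ai,ak,av,ez,fj,fo] rk=8  ker:ef,ei,ek,fi,fk,fv,ij,io,iv,iz,jo,ko,kz,ov,oz
∂2: piv[aiv,eiz,fij,fio,fiv,fov,ijo] rk=7  ker:iov
b_2=(8−7)−0=1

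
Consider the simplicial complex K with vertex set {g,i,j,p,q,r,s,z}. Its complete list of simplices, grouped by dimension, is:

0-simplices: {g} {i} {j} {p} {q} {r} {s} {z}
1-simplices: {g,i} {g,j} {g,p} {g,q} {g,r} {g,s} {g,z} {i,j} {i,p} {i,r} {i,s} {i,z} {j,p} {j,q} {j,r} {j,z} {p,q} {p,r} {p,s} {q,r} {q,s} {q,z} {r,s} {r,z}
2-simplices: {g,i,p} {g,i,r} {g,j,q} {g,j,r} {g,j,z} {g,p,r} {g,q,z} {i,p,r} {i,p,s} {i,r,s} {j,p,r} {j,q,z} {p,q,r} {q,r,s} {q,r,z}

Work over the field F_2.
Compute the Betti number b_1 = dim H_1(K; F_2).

n_0=8 n_1=24 n_2=15  [Z2]
∂1: piv[gi,gj,gp,gq,gr,gs,gz] rk=7  ker:ij,ip,ir,is,iz,jp,jq,jr,jz,pq,pr,ps,qr,qs,qz,rs,rz
∂2: piv[gip,gir,gjq,gjr,gjz,gpr,gqz,ips,irs,jpr,pqr,qrs,qrz] rk=13  ker:ipr,jqz
b_1=(24−7)−13=4

b_1=4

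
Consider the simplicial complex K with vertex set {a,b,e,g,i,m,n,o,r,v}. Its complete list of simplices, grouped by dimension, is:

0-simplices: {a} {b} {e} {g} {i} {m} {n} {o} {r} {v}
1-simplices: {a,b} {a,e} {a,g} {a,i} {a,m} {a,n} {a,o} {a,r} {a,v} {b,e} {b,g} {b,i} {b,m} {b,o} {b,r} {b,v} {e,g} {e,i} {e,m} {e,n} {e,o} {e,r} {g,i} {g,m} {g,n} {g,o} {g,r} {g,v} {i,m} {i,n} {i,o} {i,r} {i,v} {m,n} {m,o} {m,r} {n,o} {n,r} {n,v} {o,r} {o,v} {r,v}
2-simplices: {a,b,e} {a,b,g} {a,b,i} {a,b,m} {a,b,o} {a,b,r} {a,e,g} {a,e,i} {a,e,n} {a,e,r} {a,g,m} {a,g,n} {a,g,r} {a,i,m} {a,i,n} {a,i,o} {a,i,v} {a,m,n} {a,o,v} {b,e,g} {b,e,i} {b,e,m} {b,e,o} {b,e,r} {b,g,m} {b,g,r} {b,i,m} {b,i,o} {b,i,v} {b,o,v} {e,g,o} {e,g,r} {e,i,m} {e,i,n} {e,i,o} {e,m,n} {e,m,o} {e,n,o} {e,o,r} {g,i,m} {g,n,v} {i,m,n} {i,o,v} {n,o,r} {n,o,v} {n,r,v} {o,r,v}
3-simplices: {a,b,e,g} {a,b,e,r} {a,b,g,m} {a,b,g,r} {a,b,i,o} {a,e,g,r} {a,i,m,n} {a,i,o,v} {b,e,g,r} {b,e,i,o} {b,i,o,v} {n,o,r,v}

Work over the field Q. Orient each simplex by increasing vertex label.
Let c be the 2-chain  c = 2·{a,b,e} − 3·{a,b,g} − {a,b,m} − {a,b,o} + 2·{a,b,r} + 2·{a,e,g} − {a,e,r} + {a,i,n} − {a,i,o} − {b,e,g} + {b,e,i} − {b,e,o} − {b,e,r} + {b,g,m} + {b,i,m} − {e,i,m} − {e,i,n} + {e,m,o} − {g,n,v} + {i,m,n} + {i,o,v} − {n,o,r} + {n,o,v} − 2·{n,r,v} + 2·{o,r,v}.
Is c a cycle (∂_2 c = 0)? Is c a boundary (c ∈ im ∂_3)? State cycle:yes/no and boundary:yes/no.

cycle:no boundary:no

n_0=10 n_1=42 n_2=47 n_3=12  [Q]
∂1: piv[ab,ae,ag,ai,am,an,ao,ar,av] rk=9  ker:be,bg,bi,bm,bo,br,bv,eg,ei,em,en,eo,er,gi,gm,gn,go,gr,gv,im,in,io,ir,iv,mn,mo,mr,no,nr,nv,or,ov,rv
∂2: piv[abe,abg,abi,abm,abo,abr,aeg,aei,aen,aer,agm,agn,agr,aim,ain,aio,aiv,amn,aov,bem,beo,biv,ego,emo,eno,eor,gim,gnv,nor,nov,nrv] rk=31  ker:beg,bei,ber,bgm,bgr,bim,bio,bov,egr,eim,ein,eio,emn,imn,iov,orv
∂3: piv[abeg,aber,abgm,abgr,abio,aegr,aimn,aiov,beio,biov,norv] rk=11  ker:begr
∂2c = −{a,b} − {a,e} + {a,g} + {a,m} − {a,n} + 2·{a,o} − {a,r} − {b,g} − 3·{b,m} + 3·{b,r} + {e,g} − {e,i} + 2·{e,m} + {e,n} − 2·{e,o} − 2·{e,r} + {g,m} − {g,n} + {g,v} + {i,m} − {i,n} − {i,v} + {m,n} + {m,o} − {n,r} + {o,r}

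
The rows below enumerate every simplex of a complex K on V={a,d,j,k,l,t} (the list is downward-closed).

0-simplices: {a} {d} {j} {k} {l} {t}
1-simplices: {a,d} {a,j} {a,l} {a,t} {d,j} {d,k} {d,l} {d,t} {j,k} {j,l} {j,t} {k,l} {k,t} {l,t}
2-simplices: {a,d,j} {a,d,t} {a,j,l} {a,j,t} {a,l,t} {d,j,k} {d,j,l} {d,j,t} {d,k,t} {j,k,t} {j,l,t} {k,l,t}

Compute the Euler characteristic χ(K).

n_0=6 n_1=14 n_2=12
χ=+6−14+12=4

χ(K)=4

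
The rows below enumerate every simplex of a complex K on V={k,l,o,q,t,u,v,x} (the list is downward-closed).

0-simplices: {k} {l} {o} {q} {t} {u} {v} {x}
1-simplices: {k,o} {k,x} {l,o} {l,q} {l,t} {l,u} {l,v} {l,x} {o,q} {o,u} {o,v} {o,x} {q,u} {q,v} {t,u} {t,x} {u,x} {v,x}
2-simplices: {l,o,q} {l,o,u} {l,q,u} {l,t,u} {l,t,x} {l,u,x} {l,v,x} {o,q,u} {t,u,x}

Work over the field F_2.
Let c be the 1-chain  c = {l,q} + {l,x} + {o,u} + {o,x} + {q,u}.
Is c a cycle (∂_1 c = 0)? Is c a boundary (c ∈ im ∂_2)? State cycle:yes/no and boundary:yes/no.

cycle:yes boundary:no

n_0=8 n_1=18 n_2=9  [Z2]
∂1: piv[ko,kx,lo,lq,lt,lu,lv] rk=7  ker:lx,oq,ou,ov,ox,qu,qv,tu,tx,ux,vx
∂2: piv[loq,lou,lqu,ltu,ltx,lux,lvx] rk=7  ker:oqu,tux
∂1c = 0
c vs im∂2: residual ≠ 0 ⇒ not boundary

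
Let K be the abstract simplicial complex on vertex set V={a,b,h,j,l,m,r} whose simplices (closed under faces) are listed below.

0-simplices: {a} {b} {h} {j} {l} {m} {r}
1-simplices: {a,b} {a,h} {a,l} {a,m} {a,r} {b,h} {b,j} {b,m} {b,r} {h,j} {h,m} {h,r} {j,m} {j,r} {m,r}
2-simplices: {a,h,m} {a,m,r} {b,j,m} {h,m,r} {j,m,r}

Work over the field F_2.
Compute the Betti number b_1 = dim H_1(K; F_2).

b_1=4

n_0=7 n_1=15 n_2=5  [Z2]
∂1: piv[ab,ah,al,am,ar,bj] rk=6  ker:bh,bm,br,hj,hm,hr,jm,jr,mr
∂2: piv[ahm,amr,bjm,hmr,jmr] rk=5
b_1=(15−6)−5=4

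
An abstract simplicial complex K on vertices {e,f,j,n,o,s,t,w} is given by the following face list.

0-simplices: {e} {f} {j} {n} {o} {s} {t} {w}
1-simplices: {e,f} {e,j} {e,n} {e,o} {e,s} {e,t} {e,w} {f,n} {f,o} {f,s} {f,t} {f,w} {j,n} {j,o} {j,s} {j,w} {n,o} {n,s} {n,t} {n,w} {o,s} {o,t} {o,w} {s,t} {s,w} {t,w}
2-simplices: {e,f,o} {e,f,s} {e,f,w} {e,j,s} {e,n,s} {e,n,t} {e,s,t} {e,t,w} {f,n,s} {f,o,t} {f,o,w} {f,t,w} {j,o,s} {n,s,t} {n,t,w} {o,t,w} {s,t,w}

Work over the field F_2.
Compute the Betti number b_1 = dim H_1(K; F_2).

b_1=4

n_0=8 n_1=26 n_2=17  [Z2]
∂1: piv[ef,ej,en,eo,es,et,ew] rk=7  ker:fn,fo,fs,ft,fw,jn,jo,js,jw,no,ns,nt,nw,os,ot,ow,st,sw,tw
∂2: piv[efo,efs,efw,ejs,ens,ent,est,etw,fns,fot,fow,ftw,jos,ntw,stw] rk=15  ker:nst,otw
b_1=(26−7)−15=4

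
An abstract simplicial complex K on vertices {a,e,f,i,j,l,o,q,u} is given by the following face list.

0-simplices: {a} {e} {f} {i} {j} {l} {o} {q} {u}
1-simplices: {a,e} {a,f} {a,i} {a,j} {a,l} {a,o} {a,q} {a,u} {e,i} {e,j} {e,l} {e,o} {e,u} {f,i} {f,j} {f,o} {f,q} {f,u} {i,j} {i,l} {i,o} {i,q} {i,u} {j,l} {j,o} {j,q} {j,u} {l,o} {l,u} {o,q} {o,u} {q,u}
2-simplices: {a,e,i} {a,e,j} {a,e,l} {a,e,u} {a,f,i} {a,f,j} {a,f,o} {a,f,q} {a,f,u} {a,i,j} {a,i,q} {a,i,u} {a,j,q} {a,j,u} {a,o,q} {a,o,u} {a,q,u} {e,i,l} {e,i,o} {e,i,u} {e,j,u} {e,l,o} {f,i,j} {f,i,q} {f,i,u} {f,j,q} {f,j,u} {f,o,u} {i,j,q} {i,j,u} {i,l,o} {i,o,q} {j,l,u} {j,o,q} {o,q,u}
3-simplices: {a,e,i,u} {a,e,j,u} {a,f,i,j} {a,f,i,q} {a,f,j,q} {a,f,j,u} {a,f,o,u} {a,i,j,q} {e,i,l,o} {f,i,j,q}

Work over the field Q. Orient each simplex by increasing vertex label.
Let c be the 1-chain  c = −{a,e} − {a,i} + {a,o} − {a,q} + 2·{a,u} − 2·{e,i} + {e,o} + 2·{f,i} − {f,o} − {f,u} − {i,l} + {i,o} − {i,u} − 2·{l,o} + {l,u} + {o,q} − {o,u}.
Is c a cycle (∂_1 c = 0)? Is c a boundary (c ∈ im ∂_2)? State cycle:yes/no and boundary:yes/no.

cycle:yes boundary:no

n_0=9 n_1=32 n_2=35 n_3=10  [Q]
∂1: piv[ae,af,ai,aj,al,ao,aq,au] rk=8  ker:ei,ej,el,eo,eu,fi,fj,fo,fq,fu,ij,il,io,iq,iu,jl,jo,jq,ju,lo,lu,oq,ou,qu
∂2: piv[aei,aej,ael,aeu,afi,afj,afo,afq,afu,aij,aiq,aiu,ajq,aju,aoq,aou,aqu,eil,eio,elo,ioq,jlu,joq] rk=23  ker:eiu,eju,fij,fiq,fiu,fjq,fju,fou,ijq,iju,ilo,oqu
∂3: piv[aeiu,aeju,afij,afiq,afjq,afju,afou,aijq,eilo] rk=9  ker:fijq
∂1c = 0
c vs im∂2: residual ≠ 0 ⇒ not boundary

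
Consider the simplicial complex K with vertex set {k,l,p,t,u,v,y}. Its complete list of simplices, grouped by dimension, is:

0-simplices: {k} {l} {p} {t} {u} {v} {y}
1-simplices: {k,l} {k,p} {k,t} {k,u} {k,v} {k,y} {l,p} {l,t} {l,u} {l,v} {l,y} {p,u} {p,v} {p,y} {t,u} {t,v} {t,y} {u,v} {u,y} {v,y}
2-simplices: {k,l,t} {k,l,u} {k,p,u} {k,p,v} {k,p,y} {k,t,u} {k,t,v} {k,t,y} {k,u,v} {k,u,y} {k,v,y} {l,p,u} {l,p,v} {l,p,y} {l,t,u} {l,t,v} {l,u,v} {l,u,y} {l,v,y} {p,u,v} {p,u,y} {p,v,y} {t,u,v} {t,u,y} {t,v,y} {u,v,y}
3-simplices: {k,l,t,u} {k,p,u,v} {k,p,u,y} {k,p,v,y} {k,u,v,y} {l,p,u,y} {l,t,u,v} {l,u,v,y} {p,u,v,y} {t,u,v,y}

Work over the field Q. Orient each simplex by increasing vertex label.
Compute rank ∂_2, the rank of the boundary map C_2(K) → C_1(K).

n_0=7 n_1=20 n_2=26 n_3=10  [Q]
∂1: piv[kl,kp,kt,ku,kv,ky] rk=6  ker:lp,lt,lu,lv,ly,pu,pv,py,tu,tv,ty,uv,uy,vy
∂2: piv[klt,klu,kpu,kpv,kpy,ktu,ktv,kty,kuv,kuy,kvy,lpu,lpv,lpy] rk=14  ker:ltu,ltv,luv,luy,lvy,puv,puy,pvy,tuv,tuy,tvy,uvy
∂3: piv[kltu,kpuv,kpuy,kpvy,kuvy,lpuy,ltuv,luvy,tuvy] rk=9  ker:puvy
rk∂_2=14

rank∂_2=14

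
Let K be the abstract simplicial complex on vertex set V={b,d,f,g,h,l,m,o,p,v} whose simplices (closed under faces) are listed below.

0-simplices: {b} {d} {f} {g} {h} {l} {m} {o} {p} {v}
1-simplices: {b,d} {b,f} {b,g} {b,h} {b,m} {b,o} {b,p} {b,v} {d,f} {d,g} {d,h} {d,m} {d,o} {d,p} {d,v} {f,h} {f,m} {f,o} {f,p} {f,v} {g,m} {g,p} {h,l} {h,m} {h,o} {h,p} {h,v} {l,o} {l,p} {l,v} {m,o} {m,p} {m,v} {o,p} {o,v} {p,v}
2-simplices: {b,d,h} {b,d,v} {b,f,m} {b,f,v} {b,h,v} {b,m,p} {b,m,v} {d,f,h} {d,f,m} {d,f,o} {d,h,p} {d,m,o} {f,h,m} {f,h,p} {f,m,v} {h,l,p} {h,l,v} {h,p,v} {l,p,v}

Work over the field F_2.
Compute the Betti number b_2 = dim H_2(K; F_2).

b_2=2

n_0=10 n_1=36 n_2=19  [Z2]
∂1: piv[bd,bf,bg,bh,bm,bo,bp,bv,hl] rk=9  ker:df,dg,dh,dm,do,dp,dv,fh,fm,fo,fp,fv,gm,gp,hm,ho,hp,hv,lo,lp,lv,mo,mp,mv,op,ov,pv
∂2: piv[bdh,bdv,bfm,bfv,bhv,bmp,bmv,dfh,dfm,dfo,dhp,dmo,fhm,fhp,hlp,hlv,hpv] rk=17  ker:fmv,lpv
b_2=(19−17)−0=2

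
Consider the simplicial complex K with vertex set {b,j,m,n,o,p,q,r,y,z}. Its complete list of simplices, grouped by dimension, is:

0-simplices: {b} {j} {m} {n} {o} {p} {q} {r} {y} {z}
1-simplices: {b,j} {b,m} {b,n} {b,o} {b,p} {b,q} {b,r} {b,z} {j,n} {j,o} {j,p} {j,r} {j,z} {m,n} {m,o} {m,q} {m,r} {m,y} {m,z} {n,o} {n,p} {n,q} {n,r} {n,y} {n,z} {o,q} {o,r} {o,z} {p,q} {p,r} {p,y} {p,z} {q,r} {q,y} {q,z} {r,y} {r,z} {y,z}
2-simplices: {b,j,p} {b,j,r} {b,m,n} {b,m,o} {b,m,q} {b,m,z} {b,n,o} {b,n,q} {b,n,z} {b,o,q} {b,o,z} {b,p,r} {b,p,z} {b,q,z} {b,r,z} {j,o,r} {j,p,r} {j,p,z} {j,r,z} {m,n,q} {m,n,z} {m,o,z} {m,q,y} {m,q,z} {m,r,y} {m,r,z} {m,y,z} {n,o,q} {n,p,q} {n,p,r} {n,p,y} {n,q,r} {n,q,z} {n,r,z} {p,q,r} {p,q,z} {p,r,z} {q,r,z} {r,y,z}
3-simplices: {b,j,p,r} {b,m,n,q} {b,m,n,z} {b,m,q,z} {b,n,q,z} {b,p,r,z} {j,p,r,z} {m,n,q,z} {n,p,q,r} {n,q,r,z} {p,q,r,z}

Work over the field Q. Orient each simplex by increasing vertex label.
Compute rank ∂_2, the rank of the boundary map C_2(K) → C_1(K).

rank∂_2=26

n_0=10 n_1=38 n_2=39 n_3=11  [Q]
∂1: piv[bj,bm,bn,bo,bp,bq,br,bz,my] rk=9  ker:jn,jo,jp,jr,jz,mn,mo,mq,mr,mz,no,np,nq,nr,ny,nz,oq,or,oz,pq,pr,py,pz,qr,qy,qz,ry,rz,yz
∂2: piv[bjp,bjr,bmn,bmo,bmq,bmz,bno,bnq,bnz,boq,boz,bpr,bpz,bqz,brz,jor,jpz,mqy,mry,mrz,myz,npq,npr,npy,nqr,nrz] rk=26  ker:jpr,jrz,mnq,mnz,moz,mqz,noq,nqz,pqr,pqz,prz,qrz,ryz
∂3: piv[bjpr,bmnq,bmnz,bmqz,bnqz,bprz,jprz,npqr,nqrz,pqrz] rk=10  ker:mnqz
rk∂_2=26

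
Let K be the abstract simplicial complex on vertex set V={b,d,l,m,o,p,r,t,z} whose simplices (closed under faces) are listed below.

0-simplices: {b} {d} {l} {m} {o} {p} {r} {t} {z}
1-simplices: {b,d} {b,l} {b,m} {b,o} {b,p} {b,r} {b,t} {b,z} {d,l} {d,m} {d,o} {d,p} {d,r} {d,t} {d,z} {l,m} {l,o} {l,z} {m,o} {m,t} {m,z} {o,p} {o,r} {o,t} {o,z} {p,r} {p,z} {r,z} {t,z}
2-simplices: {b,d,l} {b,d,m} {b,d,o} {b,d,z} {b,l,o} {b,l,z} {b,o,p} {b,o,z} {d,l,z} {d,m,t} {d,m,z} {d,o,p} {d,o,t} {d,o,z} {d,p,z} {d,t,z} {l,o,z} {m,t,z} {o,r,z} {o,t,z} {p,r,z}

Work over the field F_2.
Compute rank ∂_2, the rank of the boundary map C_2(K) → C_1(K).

rank∂_2=16

n_0=9 n_1=29 n_2=21  [Z2]
∂1: piv[bd,bl,bm,bo,bp,br,bt,bz] rk=8  ker:dl,dm,do,dp,dr,dt,dz,lm,lo,lz,mo,mt,mz,op,or,ot,oz,pr,pz,rz,tz
∂2: piv[bdl,bdm,bdo,bdz,blo,blz,bop,boz,dmt,dmz,dop,dot,dpz,dtz,orz,prz] rk=16  ker:dlz,doz,loz,mtz,otz
rk∂_2=16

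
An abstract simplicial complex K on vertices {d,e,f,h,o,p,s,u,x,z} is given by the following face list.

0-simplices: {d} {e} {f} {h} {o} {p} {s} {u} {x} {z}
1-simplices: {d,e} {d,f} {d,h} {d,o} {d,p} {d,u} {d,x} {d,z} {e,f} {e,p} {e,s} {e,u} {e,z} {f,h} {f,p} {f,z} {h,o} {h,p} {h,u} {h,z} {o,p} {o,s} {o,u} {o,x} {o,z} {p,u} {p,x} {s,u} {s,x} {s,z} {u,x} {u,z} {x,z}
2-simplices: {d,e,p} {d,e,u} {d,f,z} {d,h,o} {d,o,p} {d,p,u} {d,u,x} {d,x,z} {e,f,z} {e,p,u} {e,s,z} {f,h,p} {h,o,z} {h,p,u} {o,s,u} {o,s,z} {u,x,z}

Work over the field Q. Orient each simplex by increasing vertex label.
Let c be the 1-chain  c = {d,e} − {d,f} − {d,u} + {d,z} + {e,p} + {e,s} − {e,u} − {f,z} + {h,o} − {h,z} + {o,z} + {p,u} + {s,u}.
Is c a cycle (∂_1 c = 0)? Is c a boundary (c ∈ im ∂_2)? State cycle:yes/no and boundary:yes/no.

n_0=10 n_1=33 n_2=17  [Q]
∂1: piv[de,df,dh,do,dp,du,dx,dz,es] rk=9  ker:ef,ep,eu,ez,fh,fp,fz,ho,hp,hu,hz,op,os,ou,ox,oz,pu,px,su,sx,sz,ux,uz,xz
∂2: piv[dep,deu,dfz,dho,dop,dpu,dux,dxz,efz,esz,fhp,hoz,hpu,osu,osz,uxz] rk=16  ker:epu
∂1c = 0
c vs im∂2: residual ≠ 0 ⇒ not boundary

cycle:yes boundary:no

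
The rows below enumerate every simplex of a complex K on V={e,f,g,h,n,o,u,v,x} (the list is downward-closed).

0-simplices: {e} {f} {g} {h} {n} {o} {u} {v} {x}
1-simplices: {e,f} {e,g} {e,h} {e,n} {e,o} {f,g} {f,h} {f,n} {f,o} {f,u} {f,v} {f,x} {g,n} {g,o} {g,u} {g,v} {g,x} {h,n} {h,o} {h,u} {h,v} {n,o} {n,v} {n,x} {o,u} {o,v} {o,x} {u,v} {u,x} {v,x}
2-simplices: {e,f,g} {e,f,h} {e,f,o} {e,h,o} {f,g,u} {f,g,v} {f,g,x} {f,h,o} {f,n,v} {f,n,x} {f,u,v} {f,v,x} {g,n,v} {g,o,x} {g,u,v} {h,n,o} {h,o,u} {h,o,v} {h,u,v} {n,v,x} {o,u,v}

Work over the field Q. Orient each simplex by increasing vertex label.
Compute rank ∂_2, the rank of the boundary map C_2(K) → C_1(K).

n_0=9 n_1=30 n_2=21  [Q]
∂1: piv[ef,eg,eh,en,eo,fu,fv,fx] rk=8  ker:fg,fh,fn,fo,gn,go,gu,gv,gx,hn,ho,hu,hv,no,nv,nx,ou,ov,ox,uv,ux,vx
∂2: piv[efg,efh,efo,eho,fgu,fgv,fgx,fnv,fnx,fuv,fvx,gnv,gox,hno,hou,hov,huv] rk=17  ker:fho,guv,nvx,ouv
rk∂_2=17

rank∂_2=17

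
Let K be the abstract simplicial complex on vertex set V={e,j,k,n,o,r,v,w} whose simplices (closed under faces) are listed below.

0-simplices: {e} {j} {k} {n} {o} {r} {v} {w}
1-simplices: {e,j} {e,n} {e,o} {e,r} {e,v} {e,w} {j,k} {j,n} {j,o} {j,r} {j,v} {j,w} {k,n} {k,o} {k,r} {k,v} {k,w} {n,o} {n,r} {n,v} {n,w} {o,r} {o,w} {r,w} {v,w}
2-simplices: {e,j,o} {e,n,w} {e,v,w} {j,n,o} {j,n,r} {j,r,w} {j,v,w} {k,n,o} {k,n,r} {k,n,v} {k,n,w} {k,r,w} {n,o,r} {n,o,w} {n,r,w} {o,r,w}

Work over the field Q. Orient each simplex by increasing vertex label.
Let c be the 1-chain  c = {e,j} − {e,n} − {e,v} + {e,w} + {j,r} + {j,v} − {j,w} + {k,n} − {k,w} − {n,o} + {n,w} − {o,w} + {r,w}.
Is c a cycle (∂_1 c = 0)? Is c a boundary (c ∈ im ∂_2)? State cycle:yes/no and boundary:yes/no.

n_0=8 n_1=25 n_2=16  [Q]
∂1: piv[ej,en,eo,er,ev,ew,jk] rk=7  ker:jn,jo,jr,jv,jw,kn,ko,kr,kv,kw,no,nr,nv,nw,or,ow,rw,vw
∂2: piv[ejo,enw,evw,jno,jnr,jrw,jvw,kno,knr,knv,knw,krw,nor,now] rk=14  ker:nrw,orw
∂1c = 0
c vs im∂2: residual ≠ 0 ⇒ not boundary

cycle:yes boundary:no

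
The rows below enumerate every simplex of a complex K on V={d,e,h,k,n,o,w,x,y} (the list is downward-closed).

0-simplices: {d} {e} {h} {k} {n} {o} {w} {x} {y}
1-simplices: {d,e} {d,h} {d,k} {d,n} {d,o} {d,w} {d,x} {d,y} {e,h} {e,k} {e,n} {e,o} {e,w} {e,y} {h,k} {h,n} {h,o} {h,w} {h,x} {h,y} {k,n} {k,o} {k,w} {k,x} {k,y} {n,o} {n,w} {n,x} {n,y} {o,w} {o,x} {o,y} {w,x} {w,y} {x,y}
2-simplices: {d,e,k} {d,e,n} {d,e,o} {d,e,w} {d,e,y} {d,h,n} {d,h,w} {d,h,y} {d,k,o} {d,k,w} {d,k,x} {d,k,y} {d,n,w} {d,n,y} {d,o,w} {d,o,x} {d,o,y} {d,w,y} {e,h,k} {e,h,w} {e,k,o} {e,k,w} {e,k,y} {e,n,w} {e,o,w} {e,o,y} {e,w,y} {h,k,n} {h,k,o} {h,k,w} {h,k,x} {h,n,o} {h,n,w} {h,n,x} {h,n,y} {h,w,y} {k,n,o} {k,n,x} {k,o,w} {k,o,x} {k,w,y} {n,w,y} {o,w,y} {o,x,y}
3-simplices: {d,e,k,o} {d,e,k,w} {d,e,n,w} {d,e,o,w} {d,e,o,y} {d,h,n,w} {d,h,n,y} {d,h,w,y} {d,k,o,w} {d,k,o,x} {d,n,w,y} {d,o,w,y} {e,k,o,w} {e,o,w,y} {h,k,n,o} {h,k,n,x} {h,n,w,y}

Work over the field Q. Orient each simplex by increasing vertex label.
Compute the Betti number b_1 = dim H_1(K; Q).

n_0=9 n_1=35 n_2=44 n_3=17  [Q]
∂1: piv[de,dh,dk,dn,do,dw,dx,dy] rk=8  ker:eh,ek,en,eo,ew,ey,hk,hn,ho,hw,hx,hy,kn,ko,kw,kx,ky,no,nw,nx,ny,ow,ox,oy,wx,wy,xy
∂2: piv[dek,den,deo,dew,dey,dhn,dhw,dhy,dko,dkw,dkx,dky,dnw,dny,dow,dox,doy,dwy,ehk,ehw,hkn,hko,hkx,hno,hnx,oxy] rk=26  ker:eko,ekw,eky,enw,eow,eoy,ewy,hkw,hnw,hny,hwy,kno,knx,kow,kox,kwy,nwy,owy
∂3: piv[deko,dekw,denw,deow,deoy,dhnw,dhny,dhwy,dkow,dkox,dnwy,dowy,eowy,hkno,hknx] rk=15  ker:ekow,hnwy
b_1=(35−8)−26=1

b_1=1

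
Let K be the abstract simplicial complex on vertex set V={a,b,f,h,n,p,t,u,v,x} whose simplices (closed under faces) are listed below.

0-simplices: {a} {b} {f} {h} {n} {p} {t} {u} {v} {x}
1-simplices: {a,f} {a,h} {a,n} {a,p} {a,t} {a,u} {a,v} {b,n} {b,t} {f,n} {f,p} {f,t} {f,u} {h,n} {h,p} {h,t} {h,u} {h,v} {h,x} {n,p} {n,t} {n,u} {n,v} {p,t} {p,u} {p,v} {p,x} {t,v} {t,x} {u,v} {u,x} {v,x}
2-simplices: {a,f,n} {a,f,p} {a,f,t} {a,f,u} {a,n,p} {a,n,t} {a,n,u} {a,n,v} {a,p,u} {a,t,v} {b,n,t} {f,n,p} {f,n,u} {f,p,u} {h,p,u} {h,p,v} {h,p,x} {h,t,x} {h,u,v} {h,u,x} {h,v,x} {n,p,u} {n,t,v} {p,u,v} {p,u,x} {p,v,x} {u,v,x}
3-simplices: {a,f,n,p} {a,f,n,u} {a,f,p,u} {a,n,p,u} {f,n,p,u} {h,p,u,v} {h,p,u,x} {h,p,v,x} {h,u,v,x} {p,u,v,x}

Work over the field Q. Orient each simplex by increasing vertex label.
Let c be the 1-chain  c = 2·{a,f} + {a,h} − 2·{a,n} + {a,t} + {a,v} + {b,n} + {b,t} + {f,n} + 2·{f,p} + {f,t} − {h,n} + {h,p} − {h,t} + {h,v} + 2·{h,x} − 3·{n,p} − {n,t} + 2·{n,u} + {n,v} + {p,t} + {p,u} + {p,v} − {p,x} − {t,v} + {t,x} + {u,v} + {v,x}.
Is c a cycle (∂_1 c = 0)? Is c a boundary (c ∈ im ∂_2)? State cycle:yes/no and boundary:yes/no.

cycle:no boundary:no

n_0=10 n_1=32 n_2=27 n_3=10  [Q]
∂1: piv[af,ah,an,ap,at,au,av,bn,hx] rk=9  ker:bt,fn,fp,ft,fu,hn,hp,ht,hu,hv,np,nt,nu,nv,pt,pu,pv,px,tv,tx,uv,ux,vx
∂2: piv[afn,afp,aft,afu,anp,ant,anu,anv,apu,atv,bnt,hpu,hpv,hpx,htx,huv,hux,hvx] rk=18  ker:fnp,fnu,fpu,npu,ntv,puv,pux,pvx,uvx
∂3: piv[afnp,afnu,afpu,anpu,hpuv,hpux,hpvx,huvx] rk=8  ker:fnpu,puvx
∂1c = −3·{a} − 2·{b} − 2·{f} − {h} − 2·{p} + 2·{t} + 2·{u} + 3·{v} + 3·{x}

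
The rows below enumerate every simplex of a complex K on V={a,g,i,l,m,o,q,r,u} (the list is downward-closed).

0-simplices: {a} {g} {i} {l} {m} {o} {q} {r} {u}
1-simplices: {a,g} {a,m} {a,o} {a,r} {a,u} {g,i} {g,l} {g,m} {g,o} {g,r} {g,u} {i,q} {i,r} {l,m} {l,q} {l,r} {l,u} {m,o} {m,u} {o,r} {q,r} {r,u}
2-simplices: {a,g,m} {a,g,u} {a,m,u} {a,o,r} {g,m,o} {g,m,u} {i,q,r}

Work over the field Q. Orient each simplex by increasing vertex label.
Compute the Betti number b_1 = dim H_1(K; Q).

b_1=8

n_0=9 n_1=22 n_2=7  [Q]
∂1: piv[ag,am,ao,ar,au,gi,gl,iq] rk=8  ker:gm,go,gr,gu,ir,lm,lq,lr,lu,mo,mu,or,qr,ru
∂2: piv[agm,agu,amu,aor,gmo,iqr] rk=6  ker:gmu
b_1=(22−8)−6=8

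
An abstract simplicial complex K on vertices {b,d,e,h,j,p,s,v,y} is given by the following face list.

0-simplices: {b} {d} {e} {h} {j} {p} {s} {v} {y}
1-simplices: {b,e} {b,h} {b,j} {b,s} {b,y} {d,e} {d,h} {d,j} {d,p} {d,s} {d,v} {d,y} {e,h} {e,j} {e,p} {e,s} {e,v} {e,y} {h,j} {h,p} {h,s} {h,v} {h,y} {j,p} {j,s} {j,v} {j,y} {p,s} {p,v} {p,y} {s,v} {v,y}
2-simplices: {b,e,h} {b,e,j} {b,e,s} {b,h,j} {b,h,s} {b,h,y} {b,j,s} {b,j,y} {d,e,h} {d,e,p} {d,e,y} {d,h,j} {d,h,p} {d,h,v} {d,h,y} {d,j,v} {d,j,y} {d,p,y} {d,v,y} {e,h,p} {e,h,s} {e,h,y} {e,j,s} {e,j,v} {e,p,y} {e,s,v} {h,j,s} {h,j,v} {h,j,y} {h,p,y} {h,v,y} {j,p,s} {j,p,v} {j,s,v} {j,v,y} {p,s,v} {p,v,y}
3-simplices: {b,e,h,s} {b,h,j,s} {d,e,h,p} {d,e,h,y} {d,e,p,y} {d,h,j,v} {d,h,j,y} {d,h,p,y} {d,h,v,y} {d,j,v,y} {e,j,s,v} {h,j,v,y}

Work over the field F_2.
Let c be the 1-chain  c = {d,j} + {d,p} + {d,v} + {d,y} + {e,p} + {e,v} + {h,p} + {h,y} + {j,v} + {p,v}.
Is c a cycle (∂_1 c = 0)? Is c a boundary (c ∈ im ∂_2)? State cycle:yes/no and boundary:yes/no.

cycle:yes boundary:yes

n_0=9 n_1=32 n_2=37 n_3=12  [Z2]
∂1: piv[be,bh,bj,bs,by,de,dp,dv] rk=8  ker:dh,dj,ds,dy,eh,ej,ep,es,ev,ey,hj,hp,hs,hv,hy,jp,js,jv,jy,ps,pv,py,sv,vy
∂2: piv[beh,bej,bes,bhj,bhs,bhy,bjs,bjy,deh,dep,dey,dhj,dhp,dhv,dhy,djv,dpy,dvy,ejv,esv,jps,jpv,pvy] rk=23  ker:djy,ehp,ehs,ehy,ejs,epy,hjs,hjv,hjy,hpy,hvy,jsv,jvy,psv
∂3: piv[behs,bhjs,dehp,dehy,depy,dhjv,dhjy,dhpy,dhvy,djvy,ejsv] rk=11  ker:hjvy
∂1c = 0
c vs im∂2: reduces to 0 ⇒ boundary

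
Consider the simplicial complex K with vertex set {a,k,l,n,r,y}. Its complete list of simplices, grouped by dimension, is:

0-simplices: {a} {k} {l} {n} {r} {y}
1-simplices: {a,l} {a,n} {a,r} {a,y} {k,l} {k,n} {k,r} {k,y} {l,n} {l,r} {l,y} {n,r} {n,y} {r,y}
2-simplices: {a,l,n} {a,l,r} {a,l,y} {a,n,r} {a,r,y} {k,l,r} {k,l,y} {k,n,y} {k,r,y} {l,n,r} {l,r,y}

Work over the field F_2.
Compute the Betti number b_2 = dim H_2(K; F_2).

n_0=6 n_1=14 n_2=11  [Z2]
∂1: piv[al,an,ar,ay,kl] rk=5  ker:kn,kr,ky,ln,lr,ly,nr,ny,ry
∂2: piv[aln,alr,aly,anr,ary,klr,kly,kny] rk=8  ker:kry,lnr,lry
b_2=(11−8)−0=3

b_2=3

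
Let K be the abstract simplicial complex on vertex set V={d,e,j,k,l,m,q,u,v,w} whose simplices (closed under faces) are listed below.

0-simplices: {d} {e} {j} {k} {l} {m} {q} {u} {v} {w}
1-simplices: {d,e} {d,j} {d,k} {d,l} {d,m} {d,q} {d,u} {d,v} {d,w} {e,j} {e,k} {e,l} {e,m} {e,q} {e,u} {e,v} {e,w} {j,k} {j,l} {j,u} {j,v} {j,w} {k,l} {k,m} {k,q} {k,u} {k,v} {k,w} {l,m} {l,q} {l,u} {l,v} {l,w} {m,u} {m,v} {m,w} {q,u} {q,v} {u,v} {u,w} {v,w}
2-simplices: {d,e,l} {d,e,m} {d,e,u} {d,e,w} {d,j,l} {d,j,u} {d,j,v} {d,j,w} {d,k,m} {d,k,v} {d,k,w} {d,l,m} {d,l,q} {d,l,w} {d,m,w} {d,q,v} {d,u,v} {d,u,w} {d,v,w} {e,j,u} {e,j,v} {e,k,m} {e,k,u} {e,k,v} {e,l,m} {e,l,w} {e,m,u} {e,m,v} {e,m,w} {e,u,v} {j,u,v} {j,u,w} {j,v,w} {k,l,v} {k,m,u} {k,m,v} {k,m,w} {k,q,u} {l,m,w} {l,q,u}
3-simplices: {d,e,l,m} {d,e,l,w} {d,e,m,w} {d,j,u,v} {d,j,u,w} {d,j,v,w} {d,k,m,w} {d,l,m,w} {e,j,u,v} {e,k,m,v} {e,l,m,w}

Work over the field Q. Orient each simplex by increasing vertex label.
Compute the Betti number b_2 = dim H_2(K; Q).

n_0=10 n_1=41 n_2=40 n_3=11  [Q]
∂1: piv[de,dj,dk,dl,dm,dq,du,dv,dw] rk=9  ker:ej,ek,el,em,eq,eu,ev,ew,jk,jl,ju,jv,jw,kl,km,kq,ku,kv,kw,lm,lq,lu,lv,lw,mu,mv,mw,qu,qv,uv,uw,vw
∂2: piv[del,dem,deu,dew,djl,dju,djv,djw,dkm,dkv,dkw,dlm,dlq,dlw,dmw,dqv,duv,duw,dvw,eju,ejv,ekm,eku,emu,emv,klv,kqu,lqu] rk=28  ker:ekv,elm,elw,emw,euv,juv,juw,jvw,kmu,kmv,kmw,lmw
∂3: piv[delm,delw,demw,djuv,djuw,djvw,dkmw,dlmw,ejuv,ekmv] rk=10  ker:elmw
b_2=(40−28)−10=2

b_2=2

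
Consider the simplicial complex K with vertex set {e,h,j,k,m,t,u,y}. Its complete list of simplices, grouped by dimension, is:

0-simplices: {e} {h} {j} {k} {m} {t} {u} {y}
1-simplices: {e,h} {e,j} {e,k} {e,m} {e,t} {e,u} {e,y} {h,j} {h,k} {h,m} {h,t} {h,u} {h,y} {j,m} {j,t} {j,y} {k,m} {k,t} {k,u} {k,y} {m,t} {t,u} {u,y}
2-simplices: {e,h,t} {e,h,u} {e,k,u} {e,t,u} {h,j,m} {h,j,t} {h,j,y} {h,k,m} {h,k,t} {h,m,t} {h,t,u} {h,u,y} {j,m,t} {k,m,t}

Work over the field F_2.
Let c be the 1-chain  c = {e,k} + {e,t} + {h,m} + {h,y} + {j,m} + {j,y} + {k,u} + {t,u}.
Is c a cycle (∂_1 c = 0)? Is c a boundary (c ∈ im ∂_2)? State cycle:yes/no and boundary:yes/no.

n_0=8 n_1=23 n_2=14  [Z2]
∂1: piv[eh,ej,ek,em,et,eu,ey] rk=7  ker:hj,hk,hm,ht,hu,hy,jm,jt,jy,km,kt,ku,ky,mt,tu,uy
∂2: piv[eht,ehu,eku,etu,hjm,hjt,hjy,hkm,hkt,hmt,huy] rk=11  ker:htu,jmt,kmt
∂1c = 0
c vs im∂2: reduces to 0 ⇒ boundary

cycle:yes boundary:yes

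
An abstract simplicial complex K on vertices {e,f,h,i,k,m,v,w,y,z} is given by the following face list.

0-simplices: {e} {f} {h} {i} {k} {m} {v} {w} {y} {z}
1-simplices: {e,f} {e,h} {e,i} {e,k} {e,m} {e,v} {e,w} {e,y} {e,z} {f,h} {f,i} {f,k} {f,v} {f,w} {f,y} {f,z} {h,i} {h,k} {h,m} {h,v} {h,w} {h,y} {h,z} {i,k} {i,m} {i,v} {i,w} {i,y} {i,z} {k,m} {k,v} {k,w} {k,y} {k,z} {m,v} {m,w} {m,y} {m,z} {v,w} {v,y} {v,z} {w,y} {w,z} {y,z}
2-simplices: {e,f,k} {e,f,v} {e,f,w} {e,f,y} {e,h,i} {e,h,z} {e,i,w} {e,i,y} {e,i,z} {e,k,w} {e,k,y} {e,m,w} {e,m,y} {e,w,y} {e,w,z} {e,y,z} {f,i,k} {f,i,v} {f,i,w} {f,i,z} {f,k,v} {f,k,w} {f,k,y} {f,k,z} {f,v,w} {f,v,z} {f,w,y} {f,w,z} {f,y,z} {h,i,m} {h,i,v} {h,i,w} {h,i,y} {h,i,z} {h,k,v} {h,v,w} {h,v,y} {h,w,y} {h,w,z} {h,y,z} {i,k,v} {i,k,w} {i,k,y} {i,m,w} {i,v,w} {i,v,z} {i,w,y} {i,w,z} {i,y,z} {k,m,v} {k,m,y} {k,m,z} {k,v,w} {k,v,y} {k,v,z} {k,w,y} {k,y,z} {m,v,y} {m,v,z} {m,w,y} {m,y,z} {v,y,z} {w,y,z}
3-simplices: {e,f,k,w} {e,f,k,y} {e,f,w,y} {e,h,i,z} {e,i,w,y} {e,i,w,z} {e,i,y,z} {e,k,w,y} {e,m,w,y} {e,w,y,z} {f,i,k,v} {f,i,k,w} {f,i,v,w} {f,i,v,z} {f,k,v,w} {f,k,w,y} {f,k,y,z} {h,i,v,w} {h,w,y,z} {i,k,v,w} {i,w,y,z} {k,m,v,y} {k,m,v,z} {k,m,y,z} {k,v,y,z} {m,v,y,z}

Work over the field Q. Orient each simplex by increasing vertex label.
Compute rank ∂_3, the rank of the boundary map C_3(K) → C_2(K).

rank∂_3=22

n_0=10 n_1=44 n_2=63 n_3=26  [Q]
∂1: piv[ef,eh,ei,ek,em,ev,ew,ey,ez] rk=9  ker:fh,fi,fk,fv,fw,fy,fz,hi,hk,hm,hv,hw,hy,hz,ik,im,iv,iw,iy,iz,km,kv,kw,ky,kz,mv,mw,my,mz,vw,vy,vz,wy,wz,yz
∂2: piv[efk,efv,efw,efy,ehi,ehz,eiw,eiy,eiz,ekw,eky,emw,emy,ewy,ewz,eyz,fik,fiv,fiw,fiz,fkv,fkz,fvw,fvz,him,hiv,hiw,hiy,hkv,hvy,imw,kmv,kmy,kmz] rk=34  ker:fkw,fky,fwy,fwz,fyz,hiz,hvw,hwy,hwz,hyz,ikv,ikw,iky,ivw,ivz,iwy,iwz,iyz,kvw,kvy,kvz,kwy,kyz,mvy,mvz,mwy,myz,vyz,wyz
∂3: piv[efkw,efky,efwy,ehiz,eiwy,eiwz,eiyz,ekwy,emwy,ewyz,fikv,fikw,fivw,fivz,fkvw,fkyz,hivw,hwyz,kmvy,kmvz,kmyz,kvyz] rk=22  ker:fkwy,ikvw,iwyz,mvyz
rk∂_3=22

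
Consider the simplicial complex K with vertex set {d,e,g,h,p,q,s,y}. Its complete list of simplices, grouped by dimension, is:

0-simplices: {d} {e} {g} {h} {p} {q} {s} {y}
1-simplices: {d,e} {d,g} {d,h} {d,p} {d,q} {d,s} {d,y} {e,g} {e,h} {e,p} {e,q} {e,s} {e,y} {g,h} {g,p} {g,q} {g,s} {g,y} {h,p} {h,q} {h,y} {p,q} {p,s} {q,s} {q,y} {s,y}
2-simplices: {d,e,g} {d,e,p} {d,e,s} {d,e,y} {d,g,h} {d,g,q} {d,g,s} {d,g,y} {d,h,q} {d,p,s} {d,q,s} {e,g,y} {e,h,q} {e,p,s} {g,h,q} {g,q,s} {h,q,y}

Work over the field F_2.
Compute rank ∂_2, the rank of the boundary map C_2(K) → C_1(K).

n_0=8 n_1=26 n_2=17  [Z2]
∂1: piv[de,dg,dh,dp,dq,ds,dy] rk=7  ker:eg,eh,ep,eq,es,ey,gh,gp,gq,gs,gy,hp,hq,hy,pq,ps,qs,qy,sy
∂2: piv[deg,dep,des,dey,dgh,dgq,dgs,dgy,dhq,dps,dqs,ehq,hqy] rk=13  ker:egy,eps,ghq,gqs
rk∂_2=13

rank∂_2=13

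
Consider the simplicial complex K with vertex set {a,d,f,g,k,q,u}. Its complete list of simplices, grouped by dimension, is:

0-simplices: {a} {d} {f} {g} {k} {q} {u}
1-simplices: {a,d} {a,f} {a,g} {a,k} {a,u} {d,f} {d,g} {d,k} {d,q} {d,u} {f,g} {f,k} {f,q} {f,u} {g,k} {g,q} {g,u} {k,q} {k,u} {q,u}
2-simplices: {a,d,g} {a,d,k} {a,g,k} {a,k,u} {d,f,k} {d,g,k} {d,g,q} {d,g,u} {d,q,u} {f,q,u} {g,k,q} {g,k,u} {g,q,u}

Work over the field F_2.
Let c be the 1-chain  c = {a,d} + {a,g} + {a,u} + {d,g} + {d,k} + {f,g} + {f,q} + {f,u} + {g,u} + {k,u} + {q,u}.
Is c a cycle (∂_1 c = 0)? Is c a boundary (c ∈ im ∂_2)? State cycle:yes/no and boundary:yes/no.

cycle:no boundary:no

n_0=7 n_1=20 n_2=13  [Z2]
∂1: piv[ad,af,ag,ak,au,dq] rk=6  ker:df,dg,dk,du,fg,fk,fq,fu,gk,gq,gu,kq,ku,qu
∂2: piv[adg,adk,agk,aku,dfk,dgq,dgu,dqu,fqu,gkq,gku] rk=11  ker:dgk,gqu
∂1c = {a} + {d} + {f} + {u}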